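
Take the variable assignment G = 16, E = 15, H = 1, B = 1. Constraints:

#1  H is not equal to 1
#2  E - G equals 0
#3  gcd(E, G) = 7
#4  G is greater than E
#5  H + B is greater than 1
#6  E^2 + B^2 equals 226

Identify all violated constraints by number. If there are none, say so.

#1 H = 1, but 1 is required to differ  ✘
#2 E - G = 15 - 16 = -1, not 0  ✘
#3 gcd(15, 16) = 1, not 7  ✘
#4 G = 16, E = 15; 16 > 15  ✔
#5 H + B = 1 + 1 = 2; 2 > 1  ✔
#6 E^2 + B^2 = 15^2 + 1^2 = 225 + 1 = 226  ✔

No — constraints 1, 2, and 3 are not satisfied.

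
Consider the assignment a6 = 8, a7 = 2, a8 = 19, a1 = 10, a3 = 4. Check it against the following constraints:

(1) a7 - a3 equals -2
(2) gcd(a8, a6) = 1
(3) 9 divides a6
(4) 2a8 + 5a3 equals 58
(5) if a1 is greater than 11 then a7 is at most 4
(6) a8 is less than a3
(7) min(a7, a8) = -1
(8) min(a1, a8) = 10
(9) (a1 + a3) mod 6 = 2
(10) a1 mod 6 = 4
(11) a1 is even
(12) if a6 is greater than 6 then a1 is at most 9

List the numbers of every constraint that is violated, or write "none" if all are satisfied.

The assignment fails constraints 3, 6, 7, and 12.

(1) a7 - a3 = 2 - 4 = -2 — holds.
(2) gcd(19, 8) = 1 — holds.
(3) 8 = 9*0 + 8, so 9 does not divide 8 — fails.
(4) 2a8 + 5a3 = 2(19) + 5(4) = 58 — holds.
(5) a1 = 10, not > 11; antecedent false, conditional vacuously true — holds.
(6) a8 = 19, a3 = 4; 19 ≥ 4 (want <) — fails.
(7) min(2, 19) = 2, not -1 — fails.
(8) min(10, 19) = 10 — holds.
(9) a1 + a3 = 14; 14 mod 6 = 2 — holds.
(10) 10 mod 6 = 4 — holds.
(11) a1 = 10 is even — holds.
(12) a6 = 8 > 6, so we need a1 ≤ 9; but a1 = 10 > 9 — fails.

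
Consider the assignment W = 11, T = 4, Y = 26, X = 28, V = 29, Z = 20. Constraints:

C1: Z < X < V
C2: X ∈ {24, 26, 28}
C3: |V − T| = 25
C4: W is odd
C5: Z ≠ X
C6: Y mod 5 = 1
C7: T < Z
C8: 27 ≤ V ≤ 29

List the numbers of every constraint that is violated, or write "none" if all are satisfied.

C1: values 20 < 28 < 29  ✓
C2: X = 28 is in {24, 26, 28}  ✓
C3: |29 − 4| = 25  ✓
C4: W = 11 is odd  ✓
C5: Z = 20, X = 28; distinct  ✓
C6: 26 mod 5 = 1  ✓
C7: T = 4, Z = 20; 4 < 20  ✓
C8: V = 29 lies in [27, 29]  ✓

The assignment satisfies every constraint.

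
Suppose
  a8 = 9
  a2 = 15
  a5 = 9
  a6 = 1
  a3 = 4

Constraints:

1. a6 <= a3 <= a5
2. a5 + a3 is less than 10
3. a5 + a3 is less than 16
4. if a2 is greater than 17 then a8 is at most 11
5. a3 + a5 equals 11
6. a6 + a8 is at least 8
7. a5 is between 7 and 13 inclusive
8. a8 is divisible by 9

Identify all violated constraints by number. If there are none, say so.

Constraints 2 and 5 do not hold.

1. values 1 <= 4 <= 9 — satisfied.
2. a5 + a3 = 9 + 4 = 13; 13 ≥ 10, bound 10 not met — violated.
3. a5 + a3 = 9 + 4 = 13; 13 < 16 — satisfied.
4. a2 = 15, not > 17; antecedent false, conditional vacuously true — satisfied.
5. a3 + a5 = 4 + 9 = 13, not 11 — violated.
6. a6 + a8 = 1 + 9 = 10; 10 ≥ 8 — satisfied.
7. a5 = 9 lies in [7, 13] — satisfied.
8. 9 / 9 = 1, so 9 divides 9 — satisfied.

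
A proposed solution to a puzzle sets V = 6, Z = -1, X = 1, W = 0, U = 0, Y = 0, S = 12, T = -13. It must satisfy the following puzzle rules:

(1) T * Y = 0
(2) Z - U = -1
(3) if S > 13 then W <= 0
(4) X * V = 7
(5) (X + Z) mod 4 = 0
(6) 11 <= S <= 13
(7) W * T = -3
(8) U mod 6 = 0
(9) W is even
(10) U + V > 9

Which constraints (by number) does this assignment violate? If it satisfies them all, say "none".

Constraints 4, 7, 10 are violated.

(1) T * Y = -13 * 0 = 0  ✓
(2) Z - U = -1 - 0 = -1  ✓
(3) S = 12, not > 13; antecedent false, conditional vacuously true  ✓
(4) X * V = 1 * 6 = 6, not 7  ✗
(5) X + Z = 0; 0 mod 4 = 0  ✓
(6) S = 12 lies in [11, 13]  ✓
(7) W * T = 0 * (-13) = 0, not -3  ✗
(8) 0 mod 6 = 0  ✓
(9) W = 0 is even  ✓
(10) U + V = 0 + 6 = 6; 6 ≤ 9, bound 9 not met  ✗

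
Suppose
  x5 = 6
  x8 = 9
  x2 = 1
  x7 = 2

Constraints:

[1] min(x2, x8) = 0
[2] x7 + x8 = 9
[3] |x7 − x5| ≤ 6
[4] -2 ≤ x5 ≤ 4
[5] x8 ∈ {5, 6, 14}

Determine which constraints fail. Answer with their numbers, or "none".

[1] min(1, 9) = 1, not 0  ✗
[2] x7 + x8 = 2 + 9 = 11, not 9  ✗
[3] |2 − 6| = 4; 4 ≤ 6  ✓
[4] x5 = 6 is outside [-2, 4]  ✗
[5] x8 = 9 is not in {5, 6, 14}  ✗

Constraints 1, 2, 4, 5 are violated.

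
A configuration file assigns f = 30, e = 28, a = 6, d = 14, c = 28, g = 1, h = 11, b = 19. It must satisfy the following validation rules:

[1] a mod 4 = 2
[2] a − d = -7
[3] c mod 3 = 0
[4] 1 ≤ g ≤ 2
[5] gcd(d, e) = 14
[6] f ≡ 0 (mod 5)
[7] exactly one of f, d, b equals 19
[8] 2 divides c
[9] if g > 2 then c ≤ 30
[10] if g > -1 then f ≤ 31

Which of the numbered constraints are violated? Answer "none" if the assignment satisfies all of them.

[1] 6 mod 4 = 2 — satisfied.
[2] a − d = 6 − 14 = -8, not -7 — violated.
[3] 28 mod 3 = 1, not 0 — violated.
[4] g = 1 lies in [1, 2] — satisfied.
[5] gcd(14, 28) = 14 — satisfied.
[6] 30 mod 5 = 0 — satisfied.
[7] f=30, d=14, b=19; 1 of them equals 19 — satisfied.
[8] 28 / 2 = 14, so 2 divides 28 — satisfied.
[9] g = 1, not > 2; antecedent false, conditional vacuously true — satisfied.
[10] g = 1 > -1, so we need f ≤ 31; f = 30 ≤ 31 — satisfied.

Violated: 2, 3.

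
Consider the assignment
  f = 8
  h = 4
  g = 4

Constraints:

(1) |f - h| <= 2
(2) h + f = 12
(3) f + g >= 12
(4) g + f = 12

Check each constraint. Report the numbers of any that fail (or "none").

No — constraint 1 is not satisfied.

(1) |8 - 4| = 4; 4 > 2, exceeds bound 2  FAIL
(2) h + f = 4 + 8 = 12  OK
(3) f + g = 8 + 4 = 12; 12 ≥ 12  OK
(4) g + f = 4 + 8 = 12  OK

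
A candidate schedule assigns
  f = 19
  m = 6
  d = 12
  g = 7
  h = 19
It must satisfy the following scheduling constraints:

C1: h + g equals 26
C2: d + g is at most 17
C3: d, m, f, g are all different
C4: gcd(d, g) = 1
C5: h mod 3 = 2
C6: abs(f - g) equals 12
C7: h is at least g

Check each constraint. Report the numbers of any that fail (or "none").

C1: h + g = 19 + 7 = 26 — OK.
C2: d + g = 12 + 7 = 19; 19 > 17, bound 17 not met — violated.
C3: values 12, 6, 19, 7 are pairwise distinct — OK.
C4: gcd(12, 7) = 1 — OK.
C5: 19 mod 3 = 1, not 2 — violated.
C6: abs(19 - 7) = 12 — OK.
C7: h = 19, g = 7; 19 ≥ 7 — OK.

No — constraints 2 and 5 are not satisfied.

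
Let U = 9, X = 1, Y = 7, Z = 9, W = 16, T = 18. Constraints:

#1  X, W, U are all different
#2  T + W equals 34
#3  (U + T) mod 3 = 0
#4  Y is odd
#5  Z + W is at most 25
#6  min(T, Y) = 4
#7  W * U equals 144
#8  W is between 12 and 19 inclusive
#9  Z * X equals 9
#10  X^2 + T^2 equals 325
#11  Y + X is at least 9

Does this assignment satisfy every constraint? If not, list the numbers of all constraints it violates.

#1 values 1, 16, 9 are pairwise distinct — holds.
#2 T + W = 18 + 16 = 34 — holds.
#3 U + T = 27; 27 mod 3 = 0 — holds.
#4 Y = 7 is odd — holds.
#5 Z + W = 9 + 16 = 25; 25 ≤ 25 — holds.
#6 min(18, 7) = 7, not 4 — fails.
#7 W * U = 16 * 9 = 144 — holds.
#8 W = 16 lies in [12, 19] — holds.
#9 Z * X = 9 * 1 = 9 — holds.
#10 X^2 + T^2 = 1^2 + 18^2 = 1 + 324 = 325 — holds.
#11 Y + X = 7 + 1 = 8; 8 < 9, bound 9 not met — fails.

Constraints 6 and 11 are violated.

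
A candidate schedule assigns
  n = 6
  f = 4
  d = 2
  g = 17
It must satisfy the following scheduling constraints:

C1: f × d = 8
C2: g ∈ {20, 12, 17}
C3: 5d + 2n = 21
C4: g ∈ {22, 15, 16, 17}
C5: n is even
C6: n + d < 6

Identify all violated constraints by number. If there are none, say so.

The assignment fails constraints 3 and 6.

C1: f × d = 4 × 2 = 8 — satisfied.
C2: g = 17 is in {20, 12, 17} — satisfied.
C3: 5d + 2n = 5(2) + 2(6) = 22, not 21 — violated.
C4: g = 17 is in {22, 15, 16, 17} — satisfied.
C5: n = 6 is even — satisfied.
C6: n + d = 6 + 2 = 8; 8 ≥ 6, bound 6 not met — violated.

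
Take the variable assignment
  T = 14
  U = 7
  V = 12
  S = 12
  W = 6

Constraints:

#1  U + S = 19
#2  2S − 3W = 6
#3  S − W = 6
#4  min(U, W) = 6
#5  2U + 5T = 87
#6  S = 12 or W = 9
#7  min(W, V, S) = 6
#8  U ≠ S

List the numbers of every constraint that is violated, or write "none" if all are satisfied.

No — constraint 5 is not satisfied.

#1 U + S = 7 + 12 = 19 — holds.
#2 2S − 3W = 2(12) − 3(6) = 6 — holds.
#3 S − W = 12 − 6 = 6 — holds.
#4 min(7, 6) = 6 — holds.
#5 2U + 5T = 2(7) + 5(14) = 84, not 87 — fails.
#6 S = 12 = 12 (first disjunct) — holds.
#7 min(6, 12, 12) = 6 — holds.
#8 U = 7, S = 12; distinct — holds.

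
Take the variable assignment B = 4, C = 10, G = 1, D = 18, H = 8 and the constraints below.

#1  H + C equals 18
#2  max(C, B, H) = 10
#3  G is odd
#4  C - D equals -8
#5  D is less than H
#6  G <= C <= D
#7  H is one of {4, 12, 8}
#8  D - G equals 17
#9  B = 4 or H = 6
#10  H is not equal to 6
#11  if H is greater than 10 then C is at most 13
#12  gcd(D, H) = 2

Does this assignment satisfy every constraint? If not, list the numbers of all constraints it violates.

#1 H + C = 8 + 10 = 18  holds
#2 max(10, 4, 8) = 10  holds
#3 G = 1 is odd  holds
#4 C - D = 10 - 18 = -8  holds
#5 D = 18, H = 8; 18 ≥ 8 (want <)  fails
#6 values 1 <= 10 <= 18  holds
#7 H = 8 is in {4, 12, 8}  holds
#8 D - G = 18 - 1 = 17  holds
#9 B = 4 = 4 (first disjunct)  holds
#10 H = 8, and 8 ≠ 6  holds
#11 H = 8, not > 10; antecedent false, conditional vacuously true  holds
#12 gcd(18, 8) = 2  holds

Constraint 5 does not hold.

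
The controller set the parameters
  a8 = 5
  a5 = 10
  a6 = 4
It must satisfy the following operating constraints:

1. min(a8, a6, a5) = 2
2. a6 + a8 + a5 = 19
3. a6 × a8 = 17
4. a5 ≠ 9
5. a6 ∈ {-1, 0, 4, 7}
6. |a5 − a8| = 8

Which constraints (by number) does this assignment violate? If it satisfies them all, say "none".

1. min(5, 4, 10) = 4, not 2 — does not hold.
2. a6 + a8 + a5 = 4 + 5 + 10 = 19 — holds.
3. a6 × a8 = 4 × 5 = 20, not 17 — does not hold.
4. a5 = 10, and 10 ≠ 9 — holds.
5. a6 = 4 is in {-1, 0, 4, 7} — holds.
6. |10 − 5| = 5, not 8 — does not hold.

The assignment fails constraints 1, 3, 6.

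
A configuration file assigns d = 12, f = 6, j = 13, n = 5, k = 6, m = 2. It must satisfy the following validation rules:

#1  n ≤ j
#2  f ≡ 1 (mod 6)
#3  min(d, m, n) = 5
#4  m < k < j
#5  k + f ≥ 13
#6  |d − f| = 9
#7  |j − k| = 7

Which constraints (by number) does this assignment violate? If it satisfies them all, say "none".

Constraints 2, 3, 5, 6 are violated.

#1 n = 5, j = 13; 5 ≤ 13  OK
#2 6 mod 6 = 0, not 1  FAIL
#3 min(12, 2, 5) = 2, not 5  FAIL
#4 values 2 < 6 < 13  OK
#5 k + f = 6 + 6 = 12; 12 < 13, bound 13 not met  FAIL
#6 |12 − 6| = 6, not 9  FAIL
#7 |13 − 6| = 7  OK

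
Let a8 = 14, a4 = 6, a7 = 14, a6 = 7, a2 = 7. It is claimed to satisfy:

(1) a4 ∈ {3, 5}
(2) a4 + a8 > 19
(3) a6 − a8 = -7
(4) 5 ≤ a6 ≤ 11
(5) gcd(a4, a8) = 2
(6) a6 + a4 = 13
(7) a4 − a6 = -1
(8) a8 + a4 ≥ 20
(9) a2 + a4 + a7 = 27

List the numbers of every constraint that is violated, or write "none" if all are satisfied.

(1) a4 = 6 is not in {3, 5} — does not hold.
(2) a4 + a8 = 6 + 14 = 20; 20 > 19 — holds.
(3) a6 − a8 = 7 − 14 = -7 — holds.
(4) a6 = 7 lies in [5, 11] — holds.
(5) gcd(6, 14) = 2 — holds.
(6) a6 + a4 = 7 + 6 = 13 — holds.
(7) a4 − a6 = 6 − 7 = -1 — holds.
(8) a8 + a4 = 14 + 6 = 20; 20 ≥ 20 — holds.
(9) a2 + a4 + a7 = 7 + 6 + 14 = 27 — holds.

Violated: 1.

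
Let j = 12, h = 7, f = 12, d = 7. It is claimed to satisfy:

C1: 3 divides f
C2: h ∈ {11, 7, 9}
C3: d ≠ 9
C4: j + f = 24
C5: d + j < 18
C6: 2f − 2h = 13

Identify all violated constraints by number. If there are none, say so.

C1: 12 / 3 = 4, so 3 divides 12  ✔
C2: h = 7 is in {11, 7, 9}  ✔
C3: d = 7, and 7 ≠ 9  ✔
C4: j + f = 12 + 12 = 24  ✔
C5: d + j = 7 + 12 = 19; 19 ≥ 18, bound 18 not met  ✘
C6: 2f − 2h = 2(12) − 2(7) = 10, not 13  ✘

Constraints 5 and 6 do not hold.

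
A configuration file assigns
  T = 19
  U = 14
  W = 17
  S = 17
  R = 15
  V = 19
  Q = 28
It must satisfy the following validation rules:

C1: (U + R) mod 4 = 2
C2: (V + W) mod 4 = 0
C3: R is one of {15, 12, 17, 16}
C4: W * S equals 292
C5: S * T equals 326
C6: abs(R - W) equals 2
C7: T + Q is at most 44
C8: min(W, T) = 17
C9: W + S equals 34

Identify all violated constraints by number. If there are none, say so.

C1: U + R = 29; 29 mod 4 = 1, not 2  ✗
C2: V + W = 36; 36 mod 4 = 0  ✓
C3: R = 15 is in {15, 12, 17, 16}  ✓
C4: W * S = 17 * 17 = 289, not 292  ✗
C5: S * T = 17 * 19 = 323, not 326  ✗
C6: abs(15 - 17) = 2  ✓
C7: T + Q = 19 + 28 = 47; 47 > 44, bound 44 not met  ✗
C8: min(17, 19) = 17  ✓
C9: W + S = 17 + 17 = 34  ✓

No — constraints 1, 4, 5, 7 are not satisfied.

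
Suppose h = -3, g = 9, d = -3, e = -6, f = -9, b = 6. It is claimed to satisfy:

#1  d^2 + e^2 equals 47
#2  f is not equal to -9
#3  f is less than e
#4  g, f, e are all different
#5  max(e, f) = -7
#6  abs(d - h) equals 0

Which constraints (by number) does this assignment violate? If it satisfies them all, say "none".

#1 d^2 + e^2 = (-3)^2 + (-6)^2 = 9 + 36 = 45, not 47  ✗
#2 f = -9, but -9 is required to differ  ✗
#3 f = -9, e = -6; -9 < -6  ✓
#4 values 9, -9, -6 are pairwise distinct  ✓
#5 max(-6, -9) = -6, not -7  ✗
#6 abs(-3 - (-3)) = 0  ✓

Constraints 1, 2, 5 do not hold.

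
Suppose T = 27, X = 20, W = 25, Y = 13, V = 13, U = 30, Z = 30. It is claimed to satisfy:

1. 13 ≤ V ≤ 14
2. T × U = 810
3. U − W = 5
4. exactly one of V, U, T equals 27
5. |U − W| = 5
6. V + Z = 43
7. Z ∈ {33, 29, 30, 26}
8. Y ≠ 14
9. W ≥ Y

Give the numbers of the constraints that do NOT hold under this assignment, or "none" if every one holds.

1. V = 13 lies in [13, 14] — holds.
2. T × U = 27 × 30 = 810 — holds.
3. U − W = 30 − 25 = 5 — holds.
4. V=13, U=30, T=27; 1 of them equals 27 — holds.
5. |30 − 25| = 5 — holds.
6. V + Z = 13 + 30 = 43 — holds.
7. Z = 30 is in {33, 29, 30, 26} — holds.
8. Y = 13, and 13 ≠ 14 — holds.
9. W = 25, Y = 13; 25 ≥ 13 — holds.

The assignment satisfies every constraint.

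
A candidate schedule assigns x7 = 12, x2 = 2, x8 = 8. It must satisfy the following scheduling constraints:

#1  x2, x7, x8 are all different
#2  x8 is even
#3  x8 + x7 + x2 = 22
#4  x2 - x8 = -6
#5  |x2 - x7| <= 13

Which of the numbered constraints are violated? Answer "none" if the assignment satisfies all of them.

#1 values 2, 12, 8 are pairwise distinct  holds
#2 x8 = 8 is even  holds
#3 x8 + x7 + x2 = 8 + 12 + 2 = 22  holds
#4 x2 - x8 = 2 - 8 = -6  holds
#5 |2 - 12| = 10; 10 ≤ 13  holds

No violations.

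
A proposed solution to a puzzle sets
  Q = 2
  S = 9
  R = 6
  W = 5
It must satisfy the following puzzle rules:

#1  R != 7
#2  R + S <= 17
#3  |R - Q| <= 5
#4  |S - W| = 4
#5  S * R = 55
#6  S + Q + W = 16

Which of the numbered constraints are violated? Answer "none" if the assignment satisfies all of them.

Violated: 5.

#1 R = 6, and 6 ≠ 7 — holds.
#2 R + S = 6 + 9 = 15; 15 ≤ 17 — holds.
#3 |6 - 2| = 4; 4 ≤ 5 — holds.
#4 |9 - 5| = 4 — holds.
#5 S * R = 9 * 6 = 54, not 55 — does not hold.
#6 S + Q + W = 9 + 2 + 5 = 16 — holds.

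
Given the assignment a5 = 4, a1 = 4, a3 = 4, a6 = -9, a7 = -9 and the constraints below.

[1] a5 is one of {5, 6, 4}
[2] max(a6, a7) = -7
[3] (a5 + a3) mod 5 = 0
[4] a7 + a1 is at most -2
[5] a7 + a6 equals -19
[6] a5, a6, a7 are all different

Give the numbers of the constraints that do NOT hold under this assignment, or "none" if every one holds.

[1] a5 = 4 is in {5, 6, 4} — OK.
[2] max(-9, -9) = -9, not -7 — violated.
[3] a5 + a3 = 8; 8 mod 5 = 3, not 0 — violated.
[4] a7 + a1 = -9 + 4 = -5; -5 ≤ -2 — OK.
[5] a7 + a6 = -9 + (-9) = -18, not -19 — violated.
[6] a6 = a7 = -9, not all different — violated.

No — constraints 2, 3, 5, and 6 are not satisfied.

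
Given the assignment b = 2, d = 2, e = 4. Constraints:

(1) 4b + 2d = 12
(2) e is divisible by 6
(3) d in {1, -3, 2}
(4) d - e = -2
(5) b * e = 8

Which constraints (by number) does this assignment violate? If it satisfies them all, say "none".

(1) 4b + 2d = 4(2) + 2(2) = 12  yes
(2) 4 = 6*0 + 4, so 6 does not divide 4  no
(3) d = 2 is in {1, -3, 2}  yes
(4) d - e = 2 - 4 = -2  yes
(5) b * e = 2 * 4 = 8  yes

Constraint 2 is violated.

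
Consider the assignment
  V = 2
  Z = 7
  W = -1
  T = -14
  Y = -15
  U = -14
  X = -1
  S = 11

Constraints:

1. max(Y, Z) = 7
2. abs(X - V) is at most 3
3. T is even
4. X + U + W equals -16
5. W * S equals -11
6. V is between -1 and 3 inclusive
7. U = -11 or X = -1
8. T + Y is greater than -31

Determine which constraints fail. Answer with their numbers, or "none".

Yes — all constraints hold.

1. max(-15, 7) = 7 — holds.
2. abs(-1 - 2) = 3; 3 ≤ 3 — holds.
3. T = -14 is even — holds.
4. X + U + W = -1 + (-14) + (-1) = -16 — holds.
5. W * S = -1 * 11 = -11 — holds.
6. V = 2 lies in [-1, 3] — holds.
7. U = -14 ≠ -11, but X = -1 = -1 (second disjunct) — holds.
8. T + Y = -14 + (-15) = -29; -29 > -31 — holds.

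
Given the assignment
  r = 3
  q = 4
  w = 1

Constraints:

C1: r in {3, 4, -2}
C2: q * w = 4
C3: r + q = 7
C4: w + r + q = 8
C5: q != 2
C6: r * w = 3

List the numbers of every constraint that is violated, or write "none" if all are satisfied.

C1: r = 3 is in {3, 4, -2} — holds.
C2: q * w = 4 * 1 = 4 — holds.
C3: r + q = 3 + 4 = 7 — holds.
C4: w + r + q = 1 + 3 + 4 = 8 — holds.
C5: q = 4, and 4 ≠ 2 — holds.
C6: r * w = 3 * 1 = 3 — holds.

All constraints are satisfied.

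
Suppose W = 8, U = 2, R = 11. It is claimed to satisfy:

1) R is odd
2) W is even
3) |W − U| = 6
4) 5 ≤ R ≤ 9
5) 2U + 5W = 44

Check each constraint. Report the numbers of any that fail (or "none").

1) R = 11 is odd — holds.
2) W = 8 is even — holds.
3) |8 − 2| = 6 — holds.
4) R = 11 is outside [5, 9] — does not hold.
5) 2U + 5W = 2(2) + 5(8) = 44 — holds.

Violated: 4.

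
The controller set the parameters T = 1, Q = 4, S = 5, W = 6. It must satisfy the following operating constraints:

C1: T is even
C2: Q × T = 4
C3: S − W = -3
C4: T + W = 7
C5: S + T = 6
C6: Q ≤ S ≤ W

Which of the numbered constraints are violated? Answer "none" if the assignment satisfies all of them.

C1: T = 1 is odd — violated.
C2: Q × T = 4 × 1 = 4 — OK.
C3: S − W = 5 − 6 = -1, not -3 — violated.
C4: T + W = 1 + 6 = 7 — OK.
C5: S + T = 5 + 1 = 6 — OK.
C6: values 4 ≤ 5 ≤ 6 — OK.

Constraints 1, 3 do not hold.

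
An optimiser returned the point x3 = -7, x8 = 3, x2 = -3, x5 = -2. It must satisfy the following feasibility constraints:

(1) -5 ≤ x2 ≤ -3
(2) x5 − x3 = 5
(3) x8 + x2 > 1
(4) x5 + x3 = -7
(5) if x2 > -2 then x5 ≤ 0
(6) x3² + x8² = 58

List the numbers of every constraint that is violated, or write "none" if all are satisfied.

(1) x2 = -3 lies in [-5, -3]  true
(2) x5 − x3 = -2 − (-7) = 5  true
(3) x8 + x2 = 3 + (-3) = 0; 0 ≤ 1, bound 1 not met  false
(4) x5 + x3 = -2 + (-7) = -9, not -7  false
(5) x2 = -3, not > -2; antecedent false, conditional vacuously true  true
(6) x3² + x8² = (-7)² + 3² = 49 + 9 = 58  true

Constraints 3 and 4 do not hold.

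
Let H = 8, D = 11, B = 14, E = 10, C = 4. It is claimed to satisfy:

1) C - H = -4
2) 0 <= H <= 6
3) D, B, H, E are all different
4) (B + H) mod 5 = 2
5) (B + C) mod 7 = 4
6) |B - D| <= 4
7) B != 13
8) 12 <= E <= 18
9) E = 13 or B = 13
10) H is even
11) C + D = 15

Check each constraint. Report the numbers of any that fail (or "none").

The assignment fails constraints 2, 8, and 9.

1) C - H = 4 - 8 = -4 — holds.
2) H = 8 is outside [0, 6] — fails.
3) values 11, 14, 8, 10 are pairwise distinct — holds.
4) B + H = 22; 22 mod 5 = 2 — holds.
5) B + C = 18; 18 mod 7 = 4 — holds.
6) |14 - 11| = 3; 3 ≤ 4 — holds.
7) B = 14, and 14 ≠ 13 — holds.
8) E = 10 is outside [12, 18] — fails.
9) E = 10 ≠ 13 and B = 14 ≠ 13; both disjuncts false — fails.
10) H = 8 is even — holds.
11) C + D = 4 + 11 = 15 — holds.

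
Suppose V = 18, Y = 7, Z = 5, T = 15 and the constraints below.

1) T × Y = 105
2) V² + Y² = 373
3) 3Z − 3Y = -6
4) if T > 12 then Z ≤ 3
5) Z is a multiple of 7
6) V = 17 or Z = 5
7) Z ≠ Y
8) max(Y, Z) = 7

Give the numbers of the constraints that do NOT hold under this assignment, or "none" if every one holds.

1) T × Y = 15 × 7 = 105 — holds.
2) V² + Y² = 18² + 7² = 324 + 49 = 373 — holds.
3) 3Z − 3Y = 3(5) − 3(7) = -6 — holds.
4) T = 15 > 12, so we need Z ≤ 3; but Z = 5 > 3 — fails.
5) 5 = 7×0 + 5, so 7 does not divide 5 — fails.
6) V = 18 ≠ 17, but Z = 5 = 5 (second disjunct) — holds.
7) Z = 5, Y = 7; distinct — holds.
8) max(7, 5) = 7 — holds.

Violated: 4 and 5.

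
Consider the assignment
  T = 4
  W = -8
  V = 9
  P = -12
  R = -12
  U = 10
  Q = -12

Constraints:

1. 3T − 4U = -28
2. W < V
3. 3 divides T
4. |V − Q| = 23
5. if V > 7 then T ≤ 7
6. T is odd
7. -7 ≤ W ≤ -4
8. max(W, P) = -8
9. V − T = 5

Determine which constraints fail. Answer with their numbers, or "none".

Constraints 3, 4, 6, and 7 are violated.

1. 3T − 4U = 3(4) − 4(10) = -28 — OK.
2. W = -8, V = 9; -8 < 9 — OK.
3. 4 = 3×1 + 1, so 3 does not divide 4 — violated.
4. |9 − (-12)| = 21, not 23 — violated.
5. V = 9 > 7, so we need T ≤ 7; T = 4 ≤ 7 — OK.
6. T = 4 is even — violated.
7. W = -8 is outside [-7, -4] — violated.
8. max(-8, -12) = -8 — OK.
9. V − T = 9 − 4 = 5 — OK.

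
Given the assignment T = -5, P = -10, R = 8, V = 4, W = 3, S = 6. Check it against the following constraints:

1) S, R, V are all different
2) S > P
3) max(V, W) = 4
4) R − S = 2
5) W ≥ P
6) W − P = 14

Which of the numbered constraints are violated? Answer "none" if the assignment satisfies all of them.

Constraint 6 does not hold.

1) values 6, 8, 4 are pairwise distinct — holds.
2) S = 6, P = -10; 6 > -10 — holds.
3) max(4, 3) = 4 — holds.
4) R − S = 8 − 6 = 2 — holds.
5) W = 3, P = -10; 3 ≥ -10 — holds.
6) W − P = 3 − (-10) = 13, not 14 — does not hold.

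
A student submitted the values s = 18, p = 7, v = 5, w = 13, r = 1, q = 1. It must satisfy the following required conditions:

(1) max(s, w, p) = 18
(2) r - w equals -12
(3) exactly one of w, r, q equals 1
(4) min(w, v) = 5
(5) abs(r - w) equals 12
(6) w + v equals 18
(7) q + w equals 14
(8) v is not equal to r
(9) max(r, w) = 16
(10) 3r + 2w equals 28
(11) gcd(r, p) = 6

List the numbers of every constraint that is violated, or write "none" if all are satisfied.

Violated: 3, 9, 10, 11.

(1) max(18, 13, 7) = 18  ✔
(2) r - w = 1 - 13 = -12  ✔
(3) w=13, r=1, q=1; 2 of them equal 1, not exactly one  ✘
(4) min(13, 5) = 5  ✔
(5) abs(1 - 13) = 12  ✔
(6) w + v = 13 + 5 = 18  ✔
(7) q + w = 1 + 13 = 14  ✔
(8) v = 5, r = 1; distinct  ✔
(9) max(1, 13) = 13, not 16  ✘
(10) 3r + 2w = 3(1) + 2(13) = 29, not 28  ✘
(11) gcd(1, 7) = 1, not 6  ✘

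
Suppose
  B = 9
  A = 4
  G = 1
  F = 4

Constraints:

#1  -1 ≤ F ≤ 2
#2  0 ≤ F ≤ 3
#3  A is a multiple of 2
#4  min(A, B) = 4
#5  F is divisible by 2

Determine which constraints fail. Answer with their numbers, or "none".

Constraints 1 and 2 do not hold.

#1 F = 4 is outside [-1, 2] — does not hold.
#2 F = 4 is outside [0, 3] — does not hold.
#3 4 / 2 = 2, so 2 divides 4 — holds.
#4 min(4, 9) = 4 — holds.
#5 4 / 2 = 2, so 2 divides 4 — holds.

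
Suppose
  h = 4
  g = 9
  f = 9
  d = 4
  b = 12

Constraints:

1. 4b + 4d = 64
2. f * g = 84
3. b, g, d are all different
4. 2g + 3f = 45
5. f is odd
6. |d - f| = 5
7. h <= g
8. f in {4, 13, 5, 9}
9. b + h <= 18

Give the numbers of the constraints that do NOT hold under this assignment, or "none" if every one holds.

Constraint 2 is violated.

1. 4b + 4d = 4(12) + 4(4) = 64  OK
2. f * g = 9 * 9 = 81, not 84  FAIL
3. values 12, 9, 4 are pairwise distinct  OK
4. 2g + 3f = 2(9) + 3(9) = 45  OK
5. f = 9 is odd  OK
6. |4 - 9| = 5  OK
7. h = 4, g = 9; 4 ≤ 9  OK
8. f = 9 is in {4, 13, 5, 9}  OK
9. b + h = 12 + 4 = 16; 16 ≤ 18  OK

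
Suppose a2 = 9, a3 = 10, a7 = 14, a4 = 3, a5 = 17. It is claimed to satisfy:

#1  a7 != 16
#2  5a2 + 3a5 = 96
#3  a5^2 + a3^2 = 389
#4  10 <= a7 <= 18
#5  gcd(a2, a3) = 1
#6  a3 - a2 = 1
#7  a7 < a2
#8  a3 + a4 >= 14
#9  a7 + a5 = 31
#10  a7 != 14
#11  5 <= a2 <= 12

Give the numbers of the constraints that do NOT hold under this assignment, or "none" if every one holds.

Constraints 7, 8, and 10 do not hold.

#1 a7 = 14, and 14 ≠ 16 — holds.
#2 5a2 + 3a5 = 5(9) + 3(17) = 96 — holds.
#3 a5^2 + a3^2 = 17^2 + 10^2 = 289 + 100 = 389 — holds.
#4 a7 = 14 lies in [10, 18] — holds.
#5 gcd(9, 10) = 1 — holds.
#6 a3 - a2 = 10 - 9 = 1 — holds.
#7 a7 = 14, a2 = 9; 14 ≥ 9 (want <) — fails.
#8 a3 + a4 = 10 + 3 = 13; 13 < 14, bound 14 not met — fails.
#9 a7 + a5 = 14 + 17 = 31 — holds.
#10 a7 = 14, but 14 is required to differ — fails.
#11 a2 = 9 lies in [5, 12] — holds.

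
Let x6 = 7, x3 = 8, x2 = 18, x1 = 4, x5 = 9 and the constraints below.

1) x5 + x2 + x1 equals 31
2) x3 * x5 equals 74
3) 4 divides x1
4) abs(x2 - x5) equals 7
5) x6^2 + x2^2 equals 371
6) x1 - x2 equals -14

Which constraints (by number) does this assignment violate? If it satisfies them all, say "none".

1) x5 + x2 + x1 = 9 + 18 + 4 = 31  true
2) x3 * x5 = 8 * 9 = 72, not 74  false
3) 4 / 4 = 1, so 4 divides 4  true
4) abs(18 - 9) = 9, not 7  false
5) x6^2 + x2^2 = 7^2 + 18^2 = 49 + 324 = 373, not 371  false
6) x1 - x2 = 4 - 18 = -14  true

Violated: 2, 4, 5.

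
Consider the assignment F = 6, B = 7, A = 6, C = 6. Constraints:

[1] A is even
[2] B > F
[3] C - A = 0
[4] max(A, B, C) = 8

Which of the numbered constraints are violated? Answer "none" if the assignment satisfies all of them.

Constraint 4 is violated.

[1] A = 6 is even — holds.
[2] B = 7, F = 6; 7 > 6 — holds.
[3] C - A = 6 - 6 = 0 — holds.
[4] max(6, 7, 6) = 7, not 8 — does not hold.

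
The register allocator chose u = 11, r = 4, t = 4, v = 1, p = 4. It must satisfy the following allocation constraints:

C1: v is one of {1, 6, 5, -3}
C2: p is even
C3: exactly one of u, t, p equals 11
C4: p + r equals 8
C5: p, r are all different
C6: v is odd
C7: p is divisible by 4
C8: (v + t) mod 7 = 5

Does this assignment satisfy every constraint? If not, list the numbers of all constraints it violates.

No — constraint 5 is not satisfied.

C1: v = 1 is in {1, 6, 5, -3}  ✓
C2: p = 4 is even  ✓
C3: u=11, t=4, p=4; 1 of them equals 11  ✓
C4: p + r = 4 + 4 = 8  ✓
C5: p = r = 4, not all different  ✗
C6: v = 1 is odd  ✓
C7: 4 / 4 = 1, so 4 divides 4  ✓
C8: v + t = 5; 5 mod 7 = 5  ✓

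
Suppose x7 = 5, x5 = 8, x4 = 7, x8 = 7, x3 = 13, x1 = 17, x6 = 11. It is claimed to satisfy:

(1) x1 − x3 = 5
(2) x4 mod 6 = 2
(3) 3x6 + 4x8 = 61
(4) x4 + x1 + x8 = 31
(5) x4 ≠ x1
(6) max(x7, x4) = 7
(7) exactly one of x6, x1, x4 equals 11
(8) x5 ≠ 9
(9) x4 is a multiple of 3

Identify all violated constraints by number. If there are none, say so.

Constraints 1, 2, and 9 are violated.

(1) x1 − x3 = 17 − 13 = 4, not 5 — fails.
(2) 7 mod 6 = 1, not 2 — fails.
(3) 3x6 + 4x8 = 3(11) + 4(7) = 61 — holds.
(4) x4 + x1 + x8 = 7 + 17 + 7 = 31 — holds.
(5) x4 = 7, x1 = 17; distinct — holds.
(6) max(5, 7) = 7 — holds.
(7) x6=11, x1=17, x4=7; 1 of them equals 11 — holds.
(8) x5 = 8, and 8 ≠ 9 — holds.
(9) 7 = 3×2 + 1, so 3 does not divide 7 — fails.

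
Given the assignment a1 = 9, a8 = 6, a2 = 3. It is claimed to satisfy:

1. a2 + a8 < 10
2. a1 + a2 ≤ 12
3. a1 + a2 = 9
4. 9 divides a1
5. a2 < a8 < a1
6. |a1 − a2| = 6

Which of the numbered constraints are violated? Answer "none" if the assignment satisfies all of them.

Violated: 3.

1. a2 + a8 = 3 + 6 = 9; 9 < 10 — OK.
2. a1 + a2 = 9 + 3 = 12; 12 ≤ 12 — OK.
3. a1 + a2 = 9 + 3 = 12, not 9 — violated.
4. 9 / 9 = 1, so 9 divides 9 — OK.
5. values 3 < 6 < 9 — OK.
6. |9 − 3| = 6 — OK.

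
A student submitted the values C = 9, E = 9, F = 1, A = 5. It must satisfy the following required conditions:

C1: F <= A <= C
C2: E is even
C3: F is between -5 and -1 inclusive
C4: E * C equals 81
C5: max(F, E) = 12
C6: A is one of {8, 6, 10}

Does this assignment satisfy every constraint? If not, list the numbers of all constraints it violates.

C1: values 1 <= 5 <= 9 — holds.
C2: E = 9 is odd — does not hold.
C3: F = 1 is outside [-5, -1] — does not hold.
C4: E * C = 9 * 9 = 81 — holds.
C5: max(1, 9) = 9, not 12 — does not hold.
C6: A = 5 is not in {8, 6, 10} — does not hold.

The assignment fails constraints 2, 3, 5, 6.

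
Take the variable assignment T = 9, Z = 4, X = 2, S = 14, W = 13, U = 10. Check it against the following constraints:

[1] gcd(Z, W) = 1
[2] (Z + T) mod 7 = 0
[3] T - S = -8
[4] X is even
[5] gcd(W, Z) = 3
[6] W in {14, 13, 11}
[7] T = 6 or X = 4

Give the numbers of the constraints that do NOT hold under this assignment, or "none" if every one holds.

[1] gcd(4, 13) = 1 — holds.
[2] Z + T = 13; 13 mod 7 = 6, not 0 — does not hold.
[3] T - S = 9 - 14 = -5, not -8 — does not hold.
[4] X = 2 is even — holds.
[5] gcd(13, 4) = 1, not 3 — does not hold.
[6] W = 13 is in {14, 13, 11} — holds.
[7] T = 9 ≠ 6 and X = 2 ≠ 4; both disjuncts false — does not hold.

Violated: 2, 3, 5, 7.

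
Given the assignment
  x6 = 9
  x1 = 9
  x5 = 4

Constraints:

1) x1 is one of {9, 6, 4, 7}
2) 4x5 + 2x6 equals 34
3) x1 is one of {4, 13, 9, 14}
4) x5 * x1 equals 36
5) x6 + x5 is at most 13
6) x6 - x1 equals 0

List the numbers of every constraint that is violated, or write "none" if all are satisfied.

The assignment satisfies every constraint.

1) x1 = 9 is in {9, 6, 4, 7} — OK.
2) 4x5 + 2x6 = 4(4) + 2(9) = 34 — OK.
3) x1 = 9 is in {4, 13, 9, 14} — OK.
4) x5 * x1 = 4 * 9 = 36 — OK.
5) x6 + x5 = 9 + 4 = 13; 13 ≤ 13 — OK.
6) x6 - x1 = 9 - 9 = 0 — OK.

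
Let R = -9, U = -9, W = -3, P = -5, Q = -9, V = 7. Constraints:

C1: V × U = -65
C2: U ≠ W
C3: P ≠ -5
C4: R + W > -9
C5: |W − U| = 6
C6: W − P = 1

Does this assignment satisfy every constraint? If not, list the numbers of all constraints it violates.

C1: V × U = 7 × (-9) = -63, not -65 — violated.
C2: U = -9, W = -3; distinct — OK.
C3: P = -5, but -5 is required to differ — violated.
C4: R + W = -9 + (-3) = -12; -12 ≤ -9, bound -9 not met — violated.
C5: |-3 − (-9)| = 6 — OK.
C6: W − P = -3 − (-5) = 2, not 1 — violated.

Constraints 1, 3, 4, and 6 are violated.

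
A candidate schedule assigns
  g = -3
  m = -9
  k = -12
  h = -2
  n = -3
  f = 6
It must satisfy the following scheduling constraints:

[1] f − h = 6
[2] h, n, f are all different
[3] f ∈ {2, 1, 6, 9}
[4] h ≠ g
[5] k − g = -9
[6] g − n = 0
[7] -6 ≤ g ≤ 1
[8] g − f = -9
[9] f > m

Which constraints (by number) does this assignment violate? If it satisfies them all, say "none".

[1] f − h = 6 − (-2) = 8, not 6  FAIL
[2] values -2, -3, 6 are pairwise distinct  OK
[3] f = 6 is in {2, 1, 6, 9}  OK
[4] h = -2, g = -3; distinct  OK
[5] k − g = -12 − (-3) = -9  OK
[6] g − n = -3 − (-3) = 0  OK
[7] g = -3 lies in [-6, 1]  OK
[8] g − f = -3 − 6 = -9  OK
[9] f = 6, m = -9; 6 > -9  OK

Constraint 1 does not hold.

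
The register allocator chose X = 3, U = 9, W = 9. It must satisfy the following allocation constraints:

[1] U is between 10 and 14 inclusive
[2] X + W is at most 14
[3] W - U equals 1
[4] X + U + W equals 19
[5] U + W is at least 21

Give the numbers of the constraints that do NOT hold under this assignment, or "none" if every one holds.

[1] U = 9 is outside [10, 14]  FAIL
[2] X + W = 3 + 9 = 12; 12 ≤ 14  OK
[3] W - U = 9 - 9 = 0, not 1  FAIL
[4] X + U + W = 3 + 9 + 9 = 21, not 19  FAIL
[5] U + W = 9 + 9 = 18; 18 < 21, bound 21 not met  FAIL

Violated: 1, 3, 4, and 5.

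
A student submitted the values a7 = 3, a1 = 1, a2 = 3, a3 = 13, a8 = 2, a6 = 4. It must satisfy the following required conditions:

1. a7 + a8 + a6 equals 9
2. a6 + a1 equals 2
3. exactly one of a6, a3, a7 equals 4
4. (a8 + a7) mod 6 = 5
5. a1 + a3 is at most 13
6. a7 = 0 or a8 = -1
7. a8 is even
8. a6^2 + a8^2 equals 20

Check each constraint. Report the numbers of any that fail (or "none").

Constraints 2, 5, and 6 are violated.

1. a7 + a8 + a6 = 3 + 2 + 4 = 9 — OK.
2. a6 + a1 = 4 + 1 = 5, not 2 — violated.
3. a6=4, a3=13, a7=3; 1 of them equals 4 — OK.
4. a8 + a7 = 5; 5 mod 6 = 5 — OK.
5. a1 + a3 = 1 + 13 = 14; 14 > 13, bound 13 not met — violated.
6. a7 = 3 ≠ 0 and a8 = 2 ≠ -1; both disjuncts false — violated.
7. a8 = 2 is even — OK.
8. a6^2 + a8^2 = 4^2 + 2^2 = 16 + 4 = 20 — OK.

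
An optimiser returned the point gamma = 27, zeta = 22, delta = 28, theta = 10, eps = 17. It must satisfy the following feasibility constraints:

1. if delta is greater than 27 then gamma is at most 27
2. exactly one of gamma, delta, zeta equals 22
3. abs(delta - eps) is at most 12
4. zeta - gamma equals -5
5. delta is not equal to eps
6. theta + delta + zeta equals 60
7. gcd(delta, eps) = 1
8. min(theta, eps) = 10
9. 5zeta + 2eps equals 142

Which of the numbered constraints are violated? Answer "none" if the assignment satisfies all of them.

Constraint 9 does not hold.

1. delta = 28 > 27, so we need gamma ≤ 27; gamma = 27 ≤ 27  yes
2. gamma=27, delta=28, zeta=22; 1 of them equals 22  yes
3. abs(28 - 17) = 11; 11 ≤ 12  yes
4. zeta - gamma = 22 - 27 = -5  yes
5. delta = 28, eps = 17; distinct  yes
6. theta + delta + zeta = 10 + 28 + 22 = 60  yes
7. gcd(28, 17) = 1  yes
8. min(10, 17) = 10  yes
9. 5zeta + 2eps = 5(22) + 2(17) = 144, not 142  no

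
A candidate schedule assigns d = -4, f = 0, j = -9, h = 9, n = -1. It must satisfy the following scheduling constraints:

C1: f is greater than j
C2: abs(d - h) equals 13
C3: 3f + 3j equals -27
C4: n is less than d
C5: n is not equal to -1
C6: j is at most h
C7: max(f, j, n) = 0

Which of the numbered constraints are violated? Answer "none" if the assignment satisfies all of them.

C1: f = 0, j = -9; 0 > -9  ✔
C2: abs(-4 - 9) = 13  ✔
C3: 3f + 3j = 3(0) + 3(-9) = -27  ✔
C4: n = -1, d = -4; -1 ≥ -4 (want <)  ✘
C5: n = -1, but -1 is required to differ  ✘
C6: j = -9, h = 9; -9 ≤ 9  ✔
C7: max(0, -9, -1) = 0  ✔

Violated: 4 and 5.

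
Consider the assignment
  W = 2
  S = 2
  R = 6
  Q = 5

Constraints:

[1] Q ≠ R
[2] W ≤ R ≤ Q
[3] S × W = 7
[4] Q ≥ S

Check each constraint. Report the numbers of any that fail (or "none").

The assignment fails constraints 2 and 3.

[1] Q = 5, R = 6; distinct  OK
[2] values 2, 6, 5; R = 6 is not ≤ Q = 5  FAIL
[3] S × W = 2 × 2 = 4, not 7  FAIL
[4] Q = 5, S = 2; 5 ≥ 2  OK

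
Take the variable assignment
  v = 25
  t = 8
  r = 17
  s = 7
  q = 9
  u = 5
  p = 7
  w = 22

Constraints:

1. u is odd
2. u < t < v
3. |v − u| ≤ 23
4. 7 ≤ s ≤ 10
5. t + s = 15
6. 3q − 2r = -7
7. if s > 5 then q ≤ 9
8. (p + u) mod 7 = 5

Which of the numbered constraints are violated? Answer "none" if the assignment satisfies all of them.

1. u = 5 is odd  OK
2. values 5 < 8 < 25  OK
3. |25 − 5| = 20; 20 ≤ 23  OK
4. s = 7 lies in [7, 10]  OK
5. t + s = 8 + 7 = 15  OK
6. 3q − 2r = 3(9) − 2(17) = -7  OK
7. s = 7 > 5, so we need q ≤ 9; q = 9 ≤ 9  OK
8. p + u = 12; 12 mod 7 = 5  OK

No violations.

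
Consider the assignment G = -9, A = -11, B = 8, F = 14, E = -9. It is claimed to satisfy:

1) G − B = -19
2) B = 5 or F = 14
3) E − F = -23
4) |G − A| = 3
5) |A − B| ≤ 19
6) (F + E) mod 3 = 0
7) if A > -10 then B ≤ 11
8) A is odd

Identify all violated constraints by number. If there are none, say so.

1) G − B = -9 − 8 = -17, not -19 — fails.
2) B = 8 ≠ 5, but F = 14 = 14 (second disjunct) — holds.
3) E − F = -9 − 14 = -23 — holds.
4) |-9 − (-11)| = 2, not 3 — fails.
5) |-11 − 8| = 19; 19 ≤ 19 — holds.
6) F + E = 5; 5 mod 3 = 2, not 0 — fails.
7) A = -11, not > -10; antecedent false, conditional vacuously true — holds.
8) A = -11 is odd — holds.

The assignment fails constraints 1, 4, and 6.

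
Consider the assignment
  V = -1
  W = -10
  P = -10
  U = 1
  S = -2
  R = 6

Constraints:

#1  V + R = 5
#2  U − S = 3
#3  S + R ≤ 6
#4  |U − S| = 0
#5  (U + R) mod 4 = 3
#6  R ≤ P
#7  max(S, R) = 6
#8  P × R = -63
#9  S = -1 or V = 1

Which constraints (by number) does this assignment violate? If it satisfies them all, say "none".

Violated: 4, 6, 8, and 9.

#1 V + R = -1 + 6 = 5 — holds.
#2 U − S = 1 − (-2) = 3 — holds.
#3 S + R = -2 + 6 = 4; 4 ≤ 6 — holds.
#4 |1 − (-2)| = 3, not 0 — does not hold.
#5 U + R = 7; 7 mod 4 = 3 — holds.
#6 R = 6, P = -10; 6 > -10 (want ≤) — does not hold.
#7 max(-2, 6) = 6 — holds.
#8 P × R = -10 × 6 = -60, not -63 — does not hold.
#9 S = -2 ≠ -1 and V = -1 ≠ 1; both disjuncts false — does not hold.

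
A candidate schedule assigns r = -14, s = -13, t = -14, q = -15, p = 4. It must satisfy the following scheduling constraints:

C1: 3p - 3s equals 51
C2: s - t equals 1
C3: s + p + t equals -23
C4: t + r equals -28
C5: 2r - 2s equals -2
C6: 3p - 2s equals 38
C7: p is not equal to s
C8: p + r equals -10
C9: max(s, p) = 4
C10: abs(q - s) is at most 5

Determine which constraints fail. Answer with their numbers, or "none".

The assignment satisfies every constraint.

C1: 3p - 3s = 3(4) - 3(-13) = 51  OK
C2: s - t = -13 - (-14) = 1  OK
C3: s + p + t = -13 + 4 + (-14) = -23  OK
C4: t + r = -14 + (-14) = -28  OK
C5: 2r - 2s = 2(-14) - 2(-13) = -2  OK
C6: 3p - 2s = 3(4) - 2(-13) = 38  OK
C7: p = 4, s = -13; distinct  OK
C8: p + r = 4 + (-14) = -10  OK
C9: max(-13, 4) = 4  OK
C10: abs(-15 - (-13)) = 2; 2 ≤ 5  OK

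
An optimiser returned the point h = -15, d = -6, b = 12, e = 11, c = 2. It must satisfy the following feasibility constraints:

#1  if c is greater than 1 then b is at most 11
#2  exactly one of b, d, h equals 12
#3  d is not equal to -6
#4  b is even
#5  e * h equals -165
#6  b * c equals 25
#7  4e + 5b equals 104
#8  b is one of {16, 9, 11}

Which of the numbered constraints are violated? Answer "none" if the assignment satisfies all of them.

#1 c = 2 > 1, so we need b ≤ 11; but b = 12 > 11 — does not hold.
#2 b=12, d=-6, h=-15; 1 of them equals 12 — holds.
#3 d = -6, but -6 is required to differ — does not hold.
#4 b = 12 is even — holds.
#5 e * h = 11 * (-15) = -165 — holds.
#6 b * c = 12 * 2 = 24, not 25 — does not hold.
#7 4e + 5b = 4(11) + 5(12) = 104 — holds.
#8 b = 12 is not in {16, 9, 11} — does not hold.

Violated: 1, 3, 6, 8.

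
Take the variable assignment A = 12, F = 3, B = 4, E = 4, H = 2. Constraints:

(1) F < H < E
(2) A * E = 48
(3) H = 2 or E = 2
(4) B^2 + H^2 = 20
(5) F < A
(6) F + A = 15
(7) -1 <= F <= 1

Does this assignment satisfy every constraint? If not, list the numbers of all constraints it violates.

(1) values 3, 2, 4; F = 3 is not < H = 2 — fails.
(2) A * E = 12 * 4 = 48 — holds.
(3) H = 2 = 2 (first disjunct) — holds.
(4) B^2 + H^2 = 4^2 + 2^2 = 16 + 4 = 20 — holds.
(5) F = 3, A = 12; 3 < 12 — holds.
(6) F + A = 3 + 12 = 15 — holds.
(7) F = 3 is outside [-1, 1] — fails.

Constraints 1 and 7 are violated.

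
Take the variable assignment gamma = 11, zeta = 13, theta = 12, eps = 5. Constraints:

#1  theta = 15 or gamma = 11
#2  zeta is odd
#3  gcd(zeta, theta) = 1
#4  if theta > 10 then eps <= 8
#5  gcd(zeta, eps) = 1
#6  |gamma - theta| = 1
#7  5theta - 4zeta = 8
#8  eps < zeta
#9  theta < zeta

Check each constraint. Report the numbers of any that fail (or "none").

#1 theta = 12 ≠ 15, but gamma = 11 = 11 (second disjunct) — holds.
#2 zeta = 13 is odd — holds.
#3 gcd(13, 12) = 1 — holds.
#4 theta = 12 > 10, so we need eps ≤ 8; eps = 5 ≤ 8 — holds.
#5 gcd(13, 5) = 1 — holds.
#6 |11 - 12| = 1 — holds.
#7 5theta - 4zeta = 5(12) - 4(13) = 8 — holds.
#8 eps = 5, zeta = 13; 5 < 13 — holds.
#9 theta = 12, zeta = 13; 12 < 13 — holds.

None — every constraint holds.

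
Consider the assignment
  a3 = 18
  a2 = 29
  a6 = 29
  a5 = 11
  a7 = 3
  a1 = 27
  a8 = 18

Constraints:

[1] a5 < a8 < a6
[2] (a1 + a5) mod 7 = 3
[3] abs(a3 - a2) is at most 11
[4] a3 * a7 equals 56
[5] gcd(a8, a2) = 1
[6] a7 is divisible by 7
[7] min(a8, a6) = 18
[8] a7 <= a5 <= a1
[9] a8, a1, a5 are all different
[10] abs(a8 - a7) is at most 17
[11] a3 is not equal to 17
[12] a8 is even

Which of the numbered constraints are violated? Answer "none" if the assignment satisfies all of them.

Violated: 4 and 6.

[1] values 11 < 18 < 29 — holds.
[2] a1 + a5 = 38; 38 mod 7 = 3 — holds.
[3] abs(18 - 29) = 11; 11 ≤ 11 — holds.
[4] a3 * a7 = 18 * 3 = 54, not 56 — fails.
[5] gcd(18, 29) = 1 — holds.
[6] 3 = 7*0 + 3, so 7 does not divide 3 — fails.
[7] min(18, 29) = 18 — holds.
[8] values 3 <= 11 <= 27 — holds.
[9] values 18, 27, 11 are pairwise distinct — holds.
[10] abs(18 - 3) = 15; 15 ≤ 17 — holds.
[11] a3 = 18, and 18 ≠ 17 — holds.
[12] a8 = 18 is even — holds.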